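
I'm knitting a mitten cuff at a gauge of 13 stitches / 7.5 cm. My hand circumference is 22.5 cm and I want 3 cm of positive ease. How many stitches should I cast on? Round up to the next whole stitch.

Finished = 22.5 + 3 = 25.5 cm.
13 / 7.5 = 1.733 sts per cm.
25.50 × 1.733 = 44.20 sts.
→ 45 sts.

45 stitches.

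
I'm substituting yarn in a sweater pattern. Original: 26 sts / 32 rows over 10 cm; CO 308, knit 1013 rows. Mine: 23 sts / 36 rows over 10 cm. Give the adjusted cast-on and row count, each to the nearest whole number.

Cast on 272 stitches; work 1140 rows.

Stitches: 308 × 23/26 = 272.46 → 272.
Rows: 1013 × 36/32 = 1139.62 → 1140.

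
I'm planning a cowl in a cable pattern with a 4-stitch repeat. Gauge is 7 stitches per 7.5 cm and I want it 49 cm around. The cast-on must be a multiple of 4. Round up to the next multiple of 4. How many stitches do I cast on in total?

Cast on 48 stitches.

7 / 7.5 = 0.933 sts per cm.
49 × 0.933 = 45.73 sts.
Next multiple of 4: 48.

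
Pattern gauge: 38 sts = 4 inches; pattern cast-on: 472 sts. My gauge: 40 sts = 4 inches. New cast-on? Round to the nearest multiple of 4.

CO 496 sts.

Scale factor = 40 / 38 = 1.053.
472 × 40 / 38 = 496.84 sts.
→ 496 sts.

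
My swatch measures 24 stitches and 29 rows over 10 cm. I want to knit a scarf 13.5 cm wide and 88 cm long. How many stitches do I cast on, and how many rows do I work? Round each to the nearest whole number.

Cast on 32 stitches and work 255 rows.

Stitch gauge = 24/10 = 2.4 sts/cm; 13.5 × 2.4 = 32.40 → 32 sts.
Row gauge = 29/10 = 2.9 rows/cm; 88 × 2.9 = 255.20 → 255 rows.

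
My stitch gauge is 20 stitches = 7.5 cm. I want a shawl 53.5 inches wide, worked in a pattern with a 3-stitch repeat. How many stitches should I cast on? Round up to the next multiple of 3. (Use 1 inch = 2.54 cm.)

CO 363 sts.

53.5 in = 53.5 × 2.54 = 135.89 cm.
20 / 7.5 = 2.667 sts/cm.
135.89 × 2.667 = 362.37 sts.
→ 363.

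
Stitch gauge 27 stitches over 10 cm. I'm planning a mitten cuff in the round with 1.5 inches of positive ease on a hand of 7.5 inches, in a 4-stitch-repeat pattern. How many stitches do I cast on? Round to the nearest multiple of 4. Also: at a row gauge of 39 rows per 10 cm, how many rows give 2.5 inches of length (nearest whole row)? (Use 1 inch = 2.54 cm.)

Finished = 7.5 + 1.5 = 9 inches.
9 inches × 2.54 = 22.86 cm.
27/10 = 2.7 sts per cm; 22.86 × 2.7 = 61.72 sts.
Nearest multiple of 4 → 60.
2.5 inches = 6.35 cm; × 3.9 = 24.77 → 25 rows.

Cast on 60 stitches; work 25 rows.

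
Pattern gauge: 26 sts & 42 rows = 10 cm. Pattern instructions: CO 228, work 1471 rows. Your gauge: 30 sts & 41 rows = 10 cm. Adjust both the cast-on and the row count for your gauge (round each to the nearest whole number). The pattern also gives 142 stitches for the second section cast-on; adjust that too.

Cast on 263 stitches; work 1436 rows; second section cast-on 164 stitches.

Stitches: 228 × 30/26 = 263.08 → 263.
Rows: 1471 × 41/42 = 1435.98 → 1436.
second section cast-on: 142 × 30/26 = 163.85 → 164.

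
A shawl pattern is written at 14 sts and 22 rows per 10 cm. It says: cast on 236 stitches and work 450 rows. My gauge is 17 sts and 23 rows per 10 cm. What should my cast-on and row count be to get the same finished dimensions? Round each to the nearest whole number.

Cast on 287 stitches; work 470 rows.

Stitches: 236 × 17/14 = 286.57 → 287.
Rows: 450 × 23/22 = 470.45 → 470.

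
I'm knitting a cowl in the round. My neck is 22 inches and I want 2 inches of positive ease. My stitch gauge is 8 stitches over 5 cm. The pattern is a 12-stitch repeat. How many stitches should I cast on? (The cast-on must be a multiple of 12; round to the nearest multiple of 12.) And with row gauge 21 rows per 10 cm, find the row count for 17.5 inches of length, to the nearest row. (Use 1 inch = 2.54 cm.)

Finished = 22 + 2 = 24 inches.
24 inches × 2.54 = 60.96 cm.
8/5 = 1.6 sts per cm; 60.96 × 1.6 = 97.54 sts.
Nearest multiple of 12 → 96.
17.5 inches = 44.45 cm; × 2.1 = 93.34 → 93 rows.

Cast on 96 stitches; work 93 rows.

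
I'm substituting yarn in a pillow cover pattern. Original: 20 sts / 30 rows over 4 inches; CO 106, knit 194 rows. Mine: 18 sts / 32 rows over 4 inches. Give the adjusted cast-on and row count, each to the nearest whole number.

Stitches: 106 × 18/20 = 95.40 → 95.
Rows: 194 × 32/30 = 206.93 → 207.

Cast on 95 stitches; work 207 rows.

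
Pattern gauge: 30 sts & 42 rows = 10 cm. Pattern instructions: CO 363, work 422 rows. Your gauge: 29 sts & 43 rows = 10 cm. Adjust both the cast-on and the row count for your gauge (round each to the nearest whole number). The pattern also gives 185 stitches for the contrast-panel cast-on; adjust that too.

Stitches: 363 × 29/30 = 350.90 → 351.
Rows: 422 × 43/42 = 432.05 → 432.
contrast-panel cast-on: 185 × 29/30 = 178.83 → 179.

Cast on 351 stitches; work 432 rows; contrast-panel cast-on 179 stitches.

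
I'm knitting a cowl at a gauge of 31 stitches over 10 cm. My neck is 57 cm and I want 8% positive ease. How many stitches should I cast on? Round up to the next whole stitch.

CO 191 sts.

Finished = 57 × 1.08 = 61.56 cm.
31 / 10 = 3.1 sts per cm.
61.56 × 3.1 = 190.84 sts.
→ 191 sts.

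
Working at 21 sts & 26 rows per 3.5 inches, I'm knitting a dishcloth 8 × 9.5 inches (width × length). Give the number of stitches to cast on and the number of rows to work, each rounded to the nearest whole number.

Cast on 48 stitches and work 71 rows.

Stitch gauge = 21/3.5 = 6 sts/in; 8 × 6 = 48.00 → 48 sts.
Row gauge = 26/3.5 = 7.429 rows/in; 9.5 × 7.429 = 70.57 → 71 rows.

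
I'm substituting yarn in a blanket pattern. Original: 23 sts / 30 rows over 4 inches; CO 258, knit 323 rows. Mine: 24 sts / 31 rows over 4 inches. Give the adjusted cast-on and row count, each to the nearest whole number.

Cast on 269 stitches; work 334 rows.

Stitches: 258 × 24/23 = 269.22 → 269.
Rows: 323 × 31/30 = 333.77 → 334.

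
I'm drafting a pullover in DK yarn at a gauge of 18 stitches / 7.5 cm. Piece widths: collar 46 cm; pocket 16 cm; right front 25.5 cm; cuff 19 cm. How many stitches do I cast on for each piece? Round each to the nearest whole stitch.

Rate = 18/7.5 = 2.4 sts per cm.
collar: 46 × 2.4 = 110.40 → 110.
pocket: 16 × 2.4 = 38.40 → 38.
right front: 25.5 × 2.4 = 61.20 → 61.
cuff: 19 × 2.4 = 45.60 → 46.

collar 110; pocket 38; right front 61; cuff 46.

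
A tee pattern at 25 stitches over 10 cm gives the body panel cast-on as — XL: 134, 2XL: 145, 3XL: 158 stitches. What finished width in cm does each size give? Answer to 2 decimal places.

XL 53.60 cm; 2XL 58.00 cm; 3XL 63.20 cm.

25/10 = 2.5 sts per cm.
XL: 134 / 2.5 = 53.600 → 53.60 cm.
2XL: 145 / 2.5 = 58.000 → 58.00 cm.
3XL: 158 / 2.5 = 63.200 → 63.20 cm.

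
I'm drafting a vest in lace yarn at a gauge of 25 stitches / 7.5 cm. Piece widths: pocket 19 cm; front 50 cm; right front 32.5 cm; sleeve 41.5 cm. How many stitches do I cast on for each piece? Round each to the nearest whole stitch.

Rate = 25/7.5 = 3.333 sts per cm.
pocket: 19 × 3.333 = 63.33 → 63.
front: 50 × 3.333 = 166.67 → 167.
right front: 32.5 × 3.333 = 108.33 → 108.
sleeve: 41.5 × 3.333 = 138.33 → 138.

pocket 63; front 167; right front 108; sleeve 138.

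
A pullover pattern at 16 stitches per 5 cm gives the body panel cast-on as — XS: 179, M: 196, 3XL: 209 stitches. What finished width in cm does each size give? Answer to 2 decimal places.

XS 55.94 cm; M 61.25 cm; 3XL 65.31 cm.

16/5 = 3.2 sts per cm.
XS: 179 / 3.2 = 55.938 → 55.94 cm.
M: 196 / 3.2 = 61.250 → 61.25 cm.
3XL: 209 / 3.2 = 65.312 → 65.31 cm.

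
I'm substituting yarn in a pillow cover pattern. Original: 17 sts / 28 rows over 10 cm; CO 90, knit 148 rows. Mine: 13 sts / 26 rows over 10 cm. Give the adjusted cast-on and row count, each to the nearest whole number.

Cast on 69 stitches; work 137 rows.

Stitches: 90 × 13/17 = 68.82 → 69.
Rows: 148 × 26/28 = 137.43 → 137.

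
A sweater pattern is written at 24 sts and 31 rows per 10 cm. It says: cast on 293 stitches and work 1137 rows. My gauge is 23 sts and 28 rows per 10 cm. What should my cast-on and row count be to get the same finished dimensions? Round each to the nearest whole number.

Stitches: 293 × 23/24 = 280.79 → 281.
Rows: 1137 × 28/31 = 1026.97 → 1027.

Cast on 281 stitches; work 1027 rows.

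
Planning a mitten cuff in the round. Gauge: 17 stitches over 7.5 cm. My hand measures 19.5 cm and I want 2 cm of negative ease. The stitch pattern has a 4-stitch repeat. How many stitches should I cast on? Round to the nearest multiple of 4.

Cast on 40 stitches.

Finished = 19.5 − 2 = 17.5 cm.
17 / 7.5 = 2.267 sts/cm.
17.5 × 2.267 = 39.67 sts.
Nearest multiple of 4: 40.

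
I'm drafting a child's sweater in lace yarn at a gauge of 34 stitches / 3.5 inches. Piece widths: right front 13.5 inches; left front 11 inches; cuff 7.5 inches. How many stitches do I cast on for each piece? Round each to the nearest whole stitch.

right front 131; left front 107; cuff 73.

Rate = 34/3.5 = 9.714 sts per in.
right front: 13.5 × 9.714 = 131.14 → 131.
left front: 11 × 9.714 = 106.86 → 107.
cuff: 7.5 × 9.714 = 72.86 → 73.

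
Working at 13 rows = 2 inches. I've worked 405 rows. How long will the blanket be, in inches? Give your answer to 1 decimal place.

62.3 inches.

13 rows / 2 inch = 6.5 rows per inch.
405 / 6.5 = 62.31 inches.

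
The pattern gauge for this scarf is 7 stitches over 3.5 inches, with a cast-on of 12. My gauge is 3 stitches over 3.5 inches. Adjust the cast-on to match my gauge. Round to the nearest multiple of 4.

Scale factor = 3 / 7 = 0.429.
12 × 3 / 7 = 5.14 sts.
→ 4 sts.

Cast on 4 stitches.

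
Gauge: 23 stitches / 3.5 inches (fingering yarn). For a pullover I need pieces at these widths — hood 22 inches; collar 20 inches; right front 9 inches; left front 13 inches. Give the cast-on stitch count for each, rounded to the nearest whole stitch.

hood 145; collar 131; right front 59; left front 85.

Rate = 23/3.5 = 6.571 sts per in.
hood: 22 × 6.571 = 144.57 → 145.
collar: 20 × 6.571 = 131.43 → 131.
right front: 9 × 6.571 = 59.14 → 59.
left front: 13 × 6.571 = 85.43 → 85.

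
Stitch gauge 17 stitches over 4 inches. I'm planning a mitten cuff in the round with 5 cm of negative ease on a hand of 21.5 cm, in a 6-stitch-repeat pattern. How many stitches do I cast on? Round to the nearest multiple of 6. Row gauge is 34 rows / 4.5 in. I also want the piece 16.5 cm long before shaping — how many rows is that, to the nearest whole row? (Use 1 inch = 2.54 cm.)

Finished = 21.5 − 5 = 16.5 cm.
16.5 cm × 1/2.54 = 6.50 inches.
17/4 = 4.25 sts per in; 6.50 × 4.25 = 27.61 sts.
Nearest multiple of 6 → 30.
16.5 cm = 6.50 inches; × 7.556 = 49.08 → 49 rows.

Cast on 30 stitches; work 49 rows.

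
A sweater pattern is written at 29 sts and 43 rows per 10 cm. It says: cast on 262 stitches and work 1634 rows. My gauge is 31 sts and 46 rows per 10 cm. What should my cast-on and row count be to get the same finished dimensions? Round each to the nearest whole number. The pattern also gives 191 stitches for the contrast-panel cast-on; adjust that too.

Cast on 280 stitches; work 1748 rows; contrast-panel cast-on 204 stitches.

Stitches: 262 × 31/29 = 280.07 → 280.
Rows: 1634 × 46/43 = 1748.00 → 1748.
contrast-panel cast-on: 191 × 31/29 = 204.17 → 204.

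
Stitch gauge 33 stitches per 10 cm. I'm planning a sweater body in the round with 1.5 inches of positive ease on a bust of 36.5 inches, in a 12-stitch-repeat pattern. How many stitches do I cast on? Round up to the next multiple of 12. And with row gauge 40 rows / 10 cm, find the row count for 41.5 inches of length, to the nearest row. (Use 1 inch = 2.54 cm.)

Finished = 36.5 + 1.5 = 38 inches.
38 inches × 2.54 = 96.52 cm.
33/10 = 3.3 sts per cm; 96.52 × 3.3 = 318.52 sts.
Next multiple of 12 → 324.
41.5 inches = 105.41 cm; × 4 = 421.64 → 422 rows.

Cast on 324 stitches; work 422 rows.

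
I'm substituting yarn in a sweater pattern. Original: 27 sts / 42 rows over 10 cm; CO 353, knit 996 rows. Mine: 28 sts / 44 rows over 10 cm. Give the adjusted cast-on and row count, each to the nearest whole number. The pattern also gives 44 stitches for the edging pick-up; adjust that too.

Cast on 366 stitches; work 1043 rows; edging pick-up 46 stitches.

Stitches: 353 × 28/27 = 366.07 → 366.
Rows: 996 × 44/42 = 1043.43 → 1043.
edging pick-up: 44 × 28/27 = 45.63 → 46.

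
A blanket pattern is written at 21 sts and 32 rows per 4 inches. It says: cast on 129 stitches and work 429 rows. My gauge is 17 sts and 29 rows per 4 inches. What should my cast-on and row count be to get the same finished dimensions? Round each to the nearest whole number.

Stitches: 129 × 17/21 = 104.43 → 104.
Rows: 429 × 29/32 = 388.78 → 389.

Cast on 104 stitches; work 389 rows.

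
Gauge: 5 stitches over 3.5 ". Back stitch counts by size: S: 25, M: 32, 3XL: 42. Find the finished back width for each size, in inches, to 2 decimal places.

S 17.50 inches; M 22.40 inches; 3XL 29.40 inches.

5/3.5 = 1.429 sts per in.
S: 25 / 1.429 = 17.500 → 17.50 in.
M: 32 / 1.429 = 22.400 → 22.40 in.
3XL: 42 / 1.429 = 29.400 → 29.40 in.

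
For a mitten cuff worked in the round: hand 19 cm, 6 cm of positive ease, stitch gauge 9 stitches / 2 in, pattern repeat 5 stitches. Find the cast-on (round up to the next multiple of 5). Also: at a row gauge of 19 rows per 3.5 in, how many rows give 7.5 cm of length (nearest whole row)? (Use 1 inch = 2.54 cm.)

Finished = 19 + 6 = 25 cm.
25 cm × 1/2.54 = 9.84 inches.
9/2 = 4.5 sts per in; 9.84 × 4.5 = 44.29 sts.
Next multiple of 5 → 45.
7.5 cm = 2.95 inches; × 5.429 = 16.03 → 16 rows.

Cast on 45 stitches; work 16 rows.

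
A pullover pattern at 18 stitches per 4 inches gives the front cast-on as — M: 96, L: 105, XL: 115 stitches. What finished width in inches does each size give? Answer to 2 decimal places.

M 21.33 inches; L 23.33 inches; XL 25.56 inches.

18/4 = 4.5 sts per in.
M: 96 / 4.5 = 21.333 → 21.33 in.
L: 105 / 4.5 = 23.333 → 23.33 in.
XL: 115 / 4.5 = 25.556 → 25.56 in.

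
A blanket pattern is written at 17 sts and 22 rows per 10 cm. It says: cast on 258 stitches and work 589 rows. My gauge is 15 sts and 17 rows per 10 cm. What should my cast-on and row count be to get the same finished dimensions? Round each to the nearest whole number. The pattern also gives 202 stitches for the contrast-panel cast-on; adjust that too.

Stitches: 258 × 15/17 = 227.65 → 228.
Rows: 589 × 17/22 = 455.14 → 455.
contrast-panel cast-on: 202 × 15/17 = 178.24 → 178.

Cast on 228 stitches; work 455 rows; contrast-panel cast-on 178 stitches.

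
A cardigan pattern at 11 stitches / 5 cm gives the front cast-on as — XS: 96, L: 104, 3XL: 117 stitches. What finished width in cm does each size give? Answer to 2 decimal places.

XS 43.64 cm; L 47.27 cm; 3XL 53.18 cm.

11/5 = 2.2 sts per cm.
XS: 96 / 2.2 = 43.636 → 43.64 cm.
L: 104 / 2.2 = 47.273 → 47.27 cm.
3XL: 117 / 2.2 = 53.182 → 53.18 cm.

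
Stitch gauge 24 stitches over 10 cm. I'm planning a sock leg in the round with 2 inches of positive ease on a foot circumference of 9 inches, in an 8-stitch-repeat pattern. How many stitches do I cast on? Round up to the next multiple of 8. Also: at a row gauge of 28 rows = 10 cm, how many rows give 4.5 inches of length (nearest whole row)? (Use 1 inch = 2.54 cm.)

Cast on 72 stitches; work 32 rows.

Finished = 9 + 2 = 11 inches.
11 inches × 2.54 = 27.94 cm.
24/10 = 2.4 sts per cm; 27.94 × 2.4 = 67.06 sts.
Next multiple of 8 → 72.
4.5 inches = 11.43 cm; × 2.8 = 32.00 → 32 rows.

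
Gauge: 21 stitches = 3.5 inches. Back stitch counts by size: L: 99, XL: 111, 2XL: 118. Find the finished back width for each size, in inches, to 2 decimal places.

21/3.5 = 6 sts per in.
L: 99 / 6 = 16.500 → 16.50 in.
XL: 111 / 6 = 18.500 → 18.50 in.
2XL: 118 / 6 = 19.667 → 19.67 in.

L 16.50 inches; XL 18.50 inches; 2XL 19.67 inches.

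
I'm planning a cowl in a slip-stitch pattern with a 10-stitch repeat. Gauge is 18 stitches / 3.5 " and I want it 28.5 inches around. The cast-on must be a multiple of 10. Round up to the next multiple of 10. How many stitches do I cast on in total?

150 stitches.

18 / 3.5 = 5.143 sts per inch.
28.5 × 5.143 = 146.57 sts.
Next multiple of 10: 150.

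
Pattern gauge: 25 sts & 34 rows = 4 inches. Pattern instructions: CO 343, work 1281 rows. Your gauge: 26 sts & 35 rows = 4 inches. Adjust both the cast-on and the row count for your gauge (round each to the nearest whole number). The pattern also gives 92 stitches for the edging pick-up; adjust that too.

Stitches: 343 × 26/25 = 356.72 → 357.
Rows: 1281 × 35/34 = 1318.68 → 1319.
edging pick-up: 92 × 26/25 = 95.68 → 96.

Cast on 357 stitches; work 1319 rows; edging pick-up 96 stitches.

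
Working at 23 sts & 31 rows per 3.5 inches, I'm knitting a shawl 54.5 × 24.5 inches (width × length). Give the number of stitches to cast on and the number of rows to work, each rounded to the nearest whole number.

Cast on 358 stitches and work 217 rows.

Stitch gauge = 23/3.5 = 6.571 sts/in; 54.5 × 6.571 = 358.14 → 358 sts.
Row gauge = 31/3.5 = 8.857 rows/in; 24.5 × 8.857 = 217.00 → 217 rows.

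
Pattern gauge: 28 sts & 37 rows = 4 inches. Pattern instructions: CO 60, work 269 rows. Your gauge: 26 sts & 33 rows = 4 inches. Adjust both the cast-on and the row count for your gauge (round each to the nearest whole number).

Cast on 56 stitches; work 240 rows.

Stitches: 60 × 26/28 = 55.71 → 56.
Rows: 269 × 33/37 = 239.92 → 240.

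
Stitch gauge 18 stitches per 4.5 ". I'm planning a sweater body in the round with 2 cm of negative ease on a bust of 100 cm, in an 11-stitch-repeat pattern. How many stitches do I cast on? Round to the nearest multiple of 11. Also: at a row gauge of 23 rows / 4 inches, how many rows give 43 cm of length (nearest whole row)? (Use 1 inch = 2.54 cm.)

Finished = 100 − 2 = 98 cm.
98 cm × 1/2.54 = 38.58 inches.
18/4.5 = 4 sts per in; 38.58 × 4 = 154.33 sts.
Nearest multiple of 11 → 154.
43 cm = 16.93 inches; × 5.75 = 97.34 → 97 rows.

Cast on 154 stitches; work 97 rows.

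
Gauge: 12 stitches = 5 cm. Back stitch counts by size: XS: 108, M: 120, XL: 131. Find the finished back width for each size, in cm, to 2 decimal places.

XS 45.00 cm; M 50.00 cm; XL 54.58 cm.

12/5 = 2.4 sts per cm.
XS: 108 / 2.4 = 45.000 → 45.00 cm.
M: 120 / 2.4 = 50.000 → 50.00 cm.
XL: 131 / 2.4 = 54.583 → 54.58 cm.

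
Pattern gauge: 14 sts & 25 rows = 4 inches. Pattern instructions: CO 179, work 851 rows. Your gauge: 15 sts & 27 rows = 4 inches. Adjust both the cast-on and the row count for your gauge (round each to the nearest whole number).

Stitches: 179 × 15/14 = 191.79 → 192.
Rows: 851 × 27/25 = 919.08 → 919.

Cast on 192 stitches; work 919 rows.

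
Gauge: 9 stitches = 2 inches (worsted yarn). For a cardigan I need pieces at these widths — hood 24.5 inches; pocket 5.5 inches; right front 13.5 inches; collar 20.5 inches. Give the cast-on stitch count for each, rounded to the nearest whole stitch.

Rate = 9/2 = 4.5 sts per in.
hood: 24.5 × 4.5 = 110.25 → 110.
pocket: 5.5 × 4.5 = 24.75 → 25.
right front: 13.5 × 4.5 = 60.75 → 61.
collar: 20.5 × 4.5 = 92.25 → 92.

hood 110; pocket 25; right front 61; collar 92.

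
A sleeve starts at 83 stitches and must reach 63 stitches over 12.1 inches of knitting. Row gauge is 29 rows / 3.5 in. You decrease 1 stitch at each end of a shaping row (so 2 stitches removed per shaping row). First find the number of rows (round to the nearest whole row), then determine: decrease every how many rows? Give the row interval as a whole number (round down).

Rows = 12.1 × 8.286 = 100.3 → 100 rows.
Stitches to remove: 20 → 10 shaping rows (at 2 st each).
100 / 10 = 10.00 → every 10 rows.

Decrease every 10th row.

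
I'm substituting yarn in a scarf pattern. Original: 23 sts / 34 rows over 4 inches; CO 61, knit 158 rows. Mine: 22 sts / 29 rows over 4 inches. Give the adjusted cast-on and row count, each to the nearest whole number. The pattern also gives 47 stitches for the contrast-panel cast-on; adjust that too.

Stitches: 61 × 22/23 = 58.35 → 58.
Rows: 158 × 29/34 = 134.76 → 135.
contrast-panel cast-on: 47 × 22/23 = 44.96 → 45.

Cast on 58 stitches; work 135 rows; contrast-panel cast-on 45 stitches.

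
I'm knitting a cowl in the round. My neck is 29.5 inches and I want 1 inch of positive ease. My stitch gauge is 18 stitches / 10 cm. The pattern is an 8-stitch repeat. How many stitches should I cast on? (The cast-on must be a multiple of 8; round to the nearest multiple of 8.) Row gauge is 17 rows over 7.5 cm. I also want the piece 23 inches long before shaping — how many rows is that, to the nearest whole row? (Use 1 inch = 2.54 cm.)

Cast on 136 stitches; work 132 rows.

Finished = 29.5 + 1 = 30.5 inches.
30.5 inches × 2.54 = 77.47 cm.
18/10 = 1.8 sts per cm; 77.47 × 1.8 = 139.45 sts.
Nearest multiple of 8 → 136.
23 inches = 58.42 cm; × 2.267 = 132.42 → 132 rows.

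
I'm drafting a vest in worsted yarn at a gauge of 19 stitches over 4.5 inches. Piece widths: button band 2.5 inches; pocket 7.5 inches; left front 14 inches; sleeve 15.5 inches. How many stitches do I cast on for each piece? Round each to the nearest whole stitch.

Rate = 19/4.5 = 4.222 sts per in.
button band: 2.5 × 4.222 = 10.56 → 11.
pocket: 7.5 × 4.222 = 31.67 → 32.
left front: 14 × 4.222 = 59.11 → 59.
sleeve: 15.5 × 4.222 = 65.44 → 65.

button band 11; pocket 32; left front 59; sleeve 65.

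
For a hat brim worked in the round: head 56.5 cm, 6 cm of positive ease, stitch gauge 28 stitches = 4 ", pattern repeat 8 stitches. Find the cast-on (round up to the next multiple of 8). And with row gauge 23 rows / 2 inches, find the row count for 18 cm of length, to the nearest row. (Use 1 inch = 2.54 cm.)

Cast on 176 stitches; work 81 rows.

Finished = 56.5 + 6 = 62.5 cm.
62.5 cm × 1/2.54 = 24.61 inches.
28/4 = 7 sts per in; 24.61 × 7 = 172.24 sts.
Next multiple of 8 → 176.
18 cm = 7.09 inches; × 11.5 = 81.50 → 81 rows.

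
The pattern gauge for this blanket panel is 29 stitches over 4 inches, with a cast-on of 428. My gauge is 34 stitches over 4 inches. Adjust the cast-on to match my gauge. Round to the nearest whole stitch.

Scale factor = 34 / 29 = 1.172.
428 × 34 / 29 = 501.79 sts.
→ 502 sts.

502 stitches.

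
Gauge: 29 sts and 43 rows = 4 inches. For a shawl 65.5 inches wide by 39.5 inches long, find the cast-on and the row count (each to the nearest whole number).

Cast on 475 stitches and work 425 rows.

Stitch gauge = 29/4 = 7.25 sts/in; 65.5 × 7.25 = 474.88 → 475 sts.
Row gauge = 43/4 = 10.75 rows/in; 39.5 × 10.75 = 424.62 → 425 rows.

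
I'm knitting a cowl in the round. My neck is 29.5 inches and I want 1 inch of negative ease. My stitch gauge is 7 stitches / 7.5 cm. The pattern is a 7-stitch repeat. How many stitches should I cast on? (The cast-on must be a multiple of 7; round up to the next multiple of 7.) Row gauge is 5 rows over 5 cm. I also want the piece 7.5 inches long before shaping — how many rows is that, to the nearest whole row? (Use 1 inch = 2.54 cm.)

Cast on 70 stitches; work 19 rows.

Finished = 29.5 − 1 = 28.5 inches.
28.5 inches × 2.54 = 72.39 cm.
7/7.5 = 0.933 sts per cm; 72.39 × 0.933 = 67.56 sts.
Next multiple of 7 → 70.
7.5 inches = 19.05 cm; × 1 = 19.05 → 19 rows.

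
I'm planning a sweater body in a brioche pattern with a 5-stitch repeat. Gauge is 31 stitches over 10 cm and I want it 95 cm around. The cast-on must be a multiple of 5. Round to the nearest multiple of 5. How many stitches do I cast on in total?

Cast on 295 stitches.

31 / 10 = 3.1 sts per cm.
95 × 3.1 = 294.50 sts.
Nearest multiple of 5: 295.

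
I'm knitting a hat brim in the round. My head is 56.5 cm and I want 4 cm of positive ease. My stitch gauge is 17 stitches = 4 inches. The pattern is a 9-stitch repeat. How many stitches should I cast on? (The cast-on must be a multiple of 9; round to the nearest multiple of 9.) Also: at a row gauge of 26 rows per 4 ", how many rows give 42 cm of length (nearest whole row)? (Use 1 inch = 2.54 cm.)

Cast on 99 stitches; work 107 rows.

Finished = 56.5 + 4 = 60.5 cm.
60.5 cm × 1/2.54 = 23.82 inches.
17/4 = 4.25 sts per in; 23.82 × 4.25 = 101.23 sts.
Nearest multiple of 9 → 99.
42 cm = 16.54 inches; × 6.5 = 107.48 → 107 rows.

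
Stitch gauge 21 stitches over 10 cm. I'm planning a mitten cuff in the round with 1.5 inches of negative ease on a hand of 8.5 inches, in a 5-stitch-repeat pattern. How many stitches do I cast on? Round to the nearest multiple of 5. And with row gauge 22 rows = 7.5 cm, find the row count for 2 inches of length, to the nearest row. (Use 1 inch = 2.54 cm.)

Finished = 8.5 − 1.5 = 7 inches.
7 inches × 2.54 = 17.78 cm.
21/10 = 2.1 sts per cm; 17.78 × 2.1 = 37.34 sts.
Nearest multiple of 5 → 35.
2 inches = 5.08 cm; × 2.933 = 14.90 → 15 rows.

Cast on 35 stitches; work 15 rows.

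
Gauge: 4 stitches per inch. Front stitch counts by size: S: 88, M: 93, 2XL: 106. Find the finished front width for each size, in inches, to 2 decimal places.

4/1 = 4 sts per in.
S: 88 / 4 = 22.000 → 22.00 in.
M: 93 / 4 = 23.250 → 23.25 in.
2XL: 106 / 4 = 26.500 → 26.50 in.

S 22.00 inches; M 23.25 inches; 2XL 26.50 inches.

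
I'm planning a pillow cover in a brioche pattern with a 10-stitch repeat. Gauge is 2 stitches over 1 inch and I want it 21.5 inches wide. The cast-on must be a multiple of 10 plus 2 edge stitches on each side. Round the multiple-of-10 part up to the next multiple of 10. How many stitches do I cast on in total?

2 / 1 = 2 sts per inch.
21.5 × 2 = 43.00 sts.
Less 4 edge sts → 39.00 for the repeat.
Next multiple of 10: 40.
Add back 4 edge sts → 44.

44 stitches.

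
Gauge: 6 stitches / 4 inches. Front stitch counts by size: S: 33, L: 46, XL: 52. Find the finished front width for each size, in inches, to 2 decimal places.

6/4 = 1.5 sts per in.
S: 33 / 1.5 = 22.000 → 22.00 in.
L: 46 / 1.5 = 30.667 → 30.67 in.
XL: 52 / 1.5 = 34.667 → 34.67 in.

S 22.00 inches; L 30.67 inches; XL 34.67 inches.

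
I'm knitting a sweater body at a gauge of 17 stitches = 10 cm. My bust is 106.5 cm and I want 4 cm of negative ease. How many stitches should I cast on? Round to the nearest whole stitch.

Finished = 106.5 − 4 = 102.5 cm.
17 / 10 = 1.7 sts per cm.
102.50 × 1.7 = 174.25 sts.
→ 174 sts.

Cast on 174 stitches.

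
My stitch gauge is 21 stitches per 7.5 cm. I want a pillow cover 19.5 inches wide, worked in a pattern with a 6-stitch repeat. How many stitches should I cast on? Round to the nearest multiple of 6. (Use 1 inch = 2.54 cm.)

Cast on 138 stitches.

19.5 in = 19.5 × 2.54 = 49.53 cm.
21 / 7.5 = 2.8 sts/cm.
49.53 × 2.8 = 138.68 sts.
→ 138.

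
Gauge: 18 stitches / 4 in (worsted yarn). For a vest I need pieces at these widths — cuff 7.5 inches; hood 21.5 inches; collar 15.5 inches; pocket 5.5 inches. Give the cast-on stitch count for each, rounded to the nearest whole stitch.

Rate = 18/4 = 4.5 sts per in.
cuff: 7.5 × 4.5 = 33.75 → 34.
hood: 21.5 × 4.5 = 96.75 → 97.
collar: 15.5 × 4.5 = 69.75 → 70.
pocket: 5.5 × 4.5 = 24.75 → 25.

cuff 34; hood 97; collar 70; pocket 25.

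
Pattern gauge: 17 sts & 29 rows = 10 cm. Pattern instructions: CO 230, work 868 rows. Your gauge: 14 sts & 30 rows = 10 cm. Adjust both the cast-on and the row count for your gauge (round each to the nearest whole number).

Cast on 189 stitches; work 898 rows.

Stitches: 230 × 14/17 = 189.41 → 189.
Rows: 868 × 30/29 = 897.93 → 898.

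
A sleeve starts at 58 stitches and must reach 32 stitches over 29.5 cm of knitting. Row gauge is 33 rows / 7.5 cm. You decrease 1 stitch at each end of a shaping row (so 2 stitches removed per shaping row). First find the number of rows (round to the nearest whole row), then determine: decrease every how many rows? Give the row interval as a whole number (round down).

Rows = 29.5 × 4.4 = 129.8 → 130 rows.
Stitches to remove: 26 → 13 shaping rows (at 2 st each).
130 / 13 = 10.00 → every 10 rows.

Decrease every 10th row.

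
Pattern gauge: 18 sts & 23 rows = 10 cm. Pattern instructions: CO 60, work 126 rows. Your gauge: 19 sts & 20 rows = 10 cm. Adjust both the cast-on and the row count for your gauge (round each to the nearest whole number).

Cast on 63 stitches; work 110 rows.

Stitches: 60 × 19/18 = 63.33 → 63.
Rows: 126 × 20/23 = 109.57 → 110.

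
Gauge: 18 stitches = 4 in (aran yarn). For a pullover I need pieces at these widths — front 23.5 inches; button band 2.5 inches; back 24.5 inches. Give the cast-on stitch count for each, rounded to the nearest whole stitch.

front 106; button band 11; back 110.

Rate = 18/4 = 4.5 sts per in.
front: 23.5 × 4.5 = 105.75 → 106.
button band: 2.5 × 4.5 = 11.25 → 11.
back: 24.5 × 4.5 = 110.25 → 110.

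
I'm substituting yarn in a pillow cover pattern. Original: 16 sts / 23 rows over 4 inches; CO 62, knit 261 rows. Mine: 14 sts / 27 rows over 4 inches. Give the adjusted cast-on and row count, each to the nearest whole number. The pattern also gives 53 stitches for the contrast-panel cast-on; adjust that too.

Cast on 54 stitches; work 306 rows; contrast-panel cast-on 46 stitches.

Stitches: 62 × 14/16 = 54.25 → 54.
Rows: 261 × 27/23 = 306.39 → 306.
contrast-panel cast-on: 53 × 14/16 = 46.38 → 46.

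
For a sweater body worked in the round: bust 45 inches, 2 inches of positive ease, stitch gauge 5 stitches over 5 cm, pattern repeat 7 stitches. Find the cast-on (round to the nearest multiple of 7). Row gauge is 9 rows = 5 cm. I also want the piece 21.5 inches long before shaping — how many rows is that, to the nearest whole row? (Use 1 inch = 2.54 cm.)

Finished = 45 + 2 = 47 inches.
47 inches × 2.54 = 119.38 cm.
5/5 = 1 sts per cm; 119.38 × 1 = 119.38 sts.
Nearest multiple of 7 → 119.
21.5 inches = 54.61 cm; × 1.8 = 98.30 → 98 rows.

Cast on 119 stitches; work 98 rows.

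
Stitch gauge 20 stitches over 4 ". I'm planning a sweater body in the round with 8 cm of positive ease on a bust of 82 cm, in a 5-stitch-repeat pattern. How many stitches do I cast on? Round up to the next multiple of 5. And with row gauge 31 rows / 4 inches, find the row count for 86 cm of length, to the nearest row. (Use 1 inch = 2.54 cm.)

Cast on 180 stitches; work 262 rows.

Finished = 82 + 8 = 90 cm.
90 cm × 1/2.54 = 35.43 inches.
20/4 = 5 sts per in; 35.43 × 5 = 177.17 sts.
Next multiple of 5 → 180.
86 cm = 33.86 inches; × 7.75 = 262.40 → 262 rows.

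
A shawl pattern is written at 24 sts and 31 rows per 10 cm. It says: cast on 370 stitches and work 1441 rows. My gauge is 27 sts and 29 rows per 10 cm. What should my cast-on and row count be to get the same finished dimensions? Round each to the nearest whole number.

Cast on 416 stitches; work 1348 rows.

Stitches: 370 × 27/24 = 416.25 → 416.
Rows: 1441 × 29/31 = 1348.03 → 1348.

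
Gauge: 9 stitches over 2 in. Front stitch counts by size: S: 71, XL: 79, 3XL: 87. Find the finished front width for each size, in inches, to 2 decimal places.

9/2 = 4.5 sts per in.
S: 71 / 4.5 = 15.778 → 15.78 in.
XL: 79 / 4.5 = 17.556 → 17.56 in.
3XL: 87 / 4.5 = 19.333 → 19.33 in.

S 15.78 inches; XL 17.56 inches; 3XL 19.33 inches.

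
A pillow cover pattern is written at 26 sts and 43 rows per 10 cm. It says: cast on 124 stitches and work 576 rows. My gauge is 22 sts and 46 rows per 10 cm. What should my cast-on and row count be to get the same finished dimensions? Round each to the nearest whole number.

Cast on 105 stitches; work 616 rows.

Stitches: 124 × 22/26 = 104.92 → 105.
Rows: 576 × 46/43 = 616.19 → 616.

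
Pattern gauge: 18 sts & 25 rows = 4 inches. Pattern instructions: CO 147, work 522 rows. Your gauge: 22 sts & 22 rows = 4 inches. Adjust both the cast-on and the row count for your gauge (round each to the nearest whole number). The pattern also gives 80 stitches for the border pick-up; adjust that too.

Cast on 180 stitches; work 459 rows; border pick-up 98 stitches.

Stitches: 147 × 22/18 = 179.67 → 180.
Rows: 522 × 22/25 = 459.36 → 459.
border pick-up: 80 × 22/18 = 97.78 → 98.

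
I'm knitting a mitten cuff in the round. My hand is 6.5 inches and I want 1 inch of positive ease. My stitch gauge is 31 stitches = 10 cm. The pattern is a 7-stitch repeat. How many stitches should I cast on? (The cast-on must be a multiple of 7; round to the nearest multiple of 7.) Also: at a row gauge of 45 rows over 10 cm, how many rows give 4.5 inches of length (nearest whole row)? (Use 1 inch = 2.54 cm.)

Finished = 6.5 + 1 = 7.5 inches.
7.5 inches × 2.54 = 19.05 cm.
31/10 = 3.1 sts per cm; 19.05 × 3.1 = 59.05 sts.
Nearest multiple of 7 → 56.
4.5 inches = 11.43 cm; × 4.5 = 51.44 → 51 rows.

Cast on 56 stitches; work 51 rows.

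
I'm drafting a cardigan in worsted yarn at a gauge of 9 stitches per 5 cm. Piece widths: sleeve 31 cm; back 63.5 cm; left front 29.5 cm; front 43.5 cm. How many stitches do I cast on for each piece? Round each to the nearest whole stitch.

sleeve 56; back 114; left front 53; front 78.

Rate = 9/5 = 1.8 sts per cm.
sleeve: 31 × 1.8 = 55.80 → 56.
back: 63.5 × 1.8 = 114.30 → 114.
left front: 29.5 × 1.8 = 53.10 → 53.
front: 43.5 × 1.8 = 78.30 → 78.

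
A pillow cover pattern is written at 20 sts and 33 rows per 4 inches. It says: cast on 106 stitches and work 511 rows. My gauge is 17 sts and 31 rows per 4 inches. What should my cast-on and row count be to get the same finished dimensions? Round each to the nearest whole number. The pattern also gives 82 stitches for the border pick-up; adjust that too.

Cast on 90 stitches; work 480 rows; border pick-up 70 stitches.

Stitches: 106 × 17/20 = 90.10 → 90.
Rows: 511 × 31/33 = 480.03 → 480.
border pick-up: 82 × 17/20 = 69.70 → 70.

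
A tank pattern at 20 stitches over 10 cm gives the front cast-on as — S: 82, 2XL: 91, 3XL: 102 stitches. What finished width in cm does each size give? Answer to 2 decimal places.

S 41.00 cm; 2XL 45.50 cm; 3XL 51.00 cm.

20/10 = 2 sts per cm.
S: 82 / 2 = 41.000 → 41.00 cm.
2XL: 91 / 2 = 45.500 → 45.50 cm.
3XL: 102 / 2 = 51.000 → 51.00 cm.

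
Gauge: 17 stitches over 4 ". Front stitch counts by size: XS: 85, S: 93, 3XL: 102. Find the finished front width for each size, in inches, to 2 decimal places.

17/4 = 4.25 sts per in.
XS: 85 / 4.25 = 20.000 → 20.00 in.
S: 93 / 4.25 = 21.882 → 21.88 in.
3XL: 102 / 4.25 = 24.000 → 24.00 in.

XS 20.00 inches; S 21.88 inches; 3XL 24.00 inches.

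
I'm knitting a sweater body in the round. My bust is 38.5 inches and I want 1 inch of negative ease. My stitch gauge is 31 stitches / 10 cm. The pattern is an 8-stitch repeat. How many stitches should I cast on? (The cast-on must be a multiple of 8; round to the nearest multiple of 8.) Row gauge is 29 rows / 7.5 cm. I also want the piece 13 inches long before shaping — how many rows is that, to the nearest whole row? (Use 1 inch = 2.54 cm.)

Cast on 296 stitches; work 128 rows.

Finished = 38.5 − 1 = 37.5 inches.
37.5 inches × 2.54 = 95.25 cm.
31/10 = 3.1 sts per cm; 95.25 × 3.1 = 295.27 sts.
Nearest multiple of 8 → 296.
13 inches = 33.02 cm; × 3.867 = 127.68 → 128 rows.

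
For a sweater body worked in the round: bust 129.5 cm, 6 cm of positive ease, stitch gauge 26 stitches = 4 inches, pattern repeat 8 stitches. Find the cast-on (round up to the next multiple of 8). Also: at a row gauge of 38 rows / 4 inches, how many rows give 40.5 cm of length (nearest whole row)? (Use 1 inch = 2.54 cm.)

Cast on 352 stitches; work 151 rows.

Finished = 129.5 + 6 = 135.5 cm.
135.5 cm × 1/2.54 = 53.35 inches.
26/4 = 6.5 sts per in; 53.35 × 6.5 = 346.75 sts.
Next multiple of 8 → 352.
40.5 cm = 15.94 inches; × 9.5 = 151.48 → 151 rows.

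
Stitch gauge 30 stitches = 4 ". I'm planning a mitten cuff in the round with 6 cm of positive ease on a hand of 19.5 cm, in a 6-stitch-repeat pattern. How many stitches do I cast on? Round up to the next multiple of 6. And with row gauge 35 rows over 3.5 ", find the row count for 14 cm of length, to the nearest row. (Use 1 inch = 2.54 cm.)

Cast on 78 stitches; work 55 rows.

Finished = 19.5 + 6 = 25.5 cm.
25.5 cm × 1/2.54 = 10.04 inches.
30/4 = 7.5 sts per in; 10.04 × 7.5 = 75.30 sts.
Next multiple of 6 → 78.
14 cm = 5.51 inches; × 10 = 55.12 → 55 rows.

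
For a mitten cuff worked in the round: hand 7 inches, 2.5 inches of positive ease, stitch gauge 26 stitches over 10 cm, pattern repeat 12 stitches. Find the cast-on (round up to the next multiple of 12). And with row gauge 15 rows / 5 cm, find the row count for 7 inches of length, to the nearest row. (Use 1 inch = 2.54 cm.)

Finished = 7 + 2.5 = 9.5 inches.
9.5 inches × 2.54 = 24.13 cm.
26/10 = 2.6 sts per cm; 24.13 × 2.6 = 62.74 sts.
Next multiple of 12 → 72.
7 inches = 17.78 cm; × 3 = 53.34 → 53 rows.

Cast on 72 stitches; work 53 rows.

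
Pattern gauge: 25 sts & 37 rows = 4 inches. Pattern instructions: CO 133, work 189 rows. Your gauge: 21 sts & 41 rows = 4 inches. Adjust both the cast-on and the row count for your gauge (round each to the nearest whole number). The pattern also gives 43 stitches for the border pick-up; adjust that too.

Stitches: 133 × 21/25 = 111.72 → 112.
Rows: 189 × 41/37 = 209.43 → 209.
border pick-up: 43 × 21/25 = 36.12 → 36.

Cast on 112 stitches; work 209 rows; border pick-up 36 stitches.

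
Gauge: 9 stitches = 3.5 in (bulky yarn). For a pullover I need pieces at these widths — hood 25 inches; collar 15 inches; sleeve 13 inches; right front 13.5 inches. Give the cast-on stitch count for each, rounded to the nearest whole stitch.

Rate = 9/3.5 = 2.571 sts per in.
hood: 25 × 2.571 = 64.29 → 64.
collar: 15 × 2.571 = 38.57 → 39.
sleeve: 13 × 2.571 = 33.43 → 33.
right front: 13.5 × 2.571 = 34.71 → 35.

hood 64; collar 39; sleeve 33; right front 35.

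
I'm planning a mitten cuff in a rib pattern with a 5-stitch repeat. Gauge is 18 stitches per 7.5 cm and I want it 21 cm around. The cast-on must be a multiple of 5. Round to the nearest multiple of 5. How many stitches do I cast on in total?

18 / 7.5 = 2.4 sts per cm.
21 × 2.4 = 50.40 sts.
Nearest multiple of 5: 50.

50 stitches.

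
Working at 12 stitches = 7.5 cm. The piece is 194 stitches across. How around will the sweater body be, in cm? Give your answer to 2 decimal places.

12 stitches / 7.5 cm = 1.6 stitches per cm.
194 / 1.6 = 121.250 cm.

121.25 cm.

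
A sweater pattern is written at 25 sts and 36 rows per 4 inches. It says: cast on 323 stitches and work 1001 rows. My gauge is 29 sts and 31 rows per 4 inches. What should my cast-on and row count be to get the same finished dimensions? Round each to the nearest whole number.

Cast on 375 stitches; work 862 rows.

Stitches: 323 × 29/25 = 374.68 → 375.
Rows: 1001 × 31/36 = 861.97 → 862.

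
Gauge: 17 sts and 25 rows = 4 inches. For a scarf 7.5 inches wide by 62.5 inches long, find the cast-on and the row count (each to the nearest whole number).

Cast on 32 stitches and work 391 rows.

Stitch gauge = 17/4 = 4.25 sts/in; 7.5 × 4.25 = 31.88 → 32 sts.
Row gauge = 25/4 = 6.25 rows/in; 62.5 × 6.25 = 390.62 → 391 rows.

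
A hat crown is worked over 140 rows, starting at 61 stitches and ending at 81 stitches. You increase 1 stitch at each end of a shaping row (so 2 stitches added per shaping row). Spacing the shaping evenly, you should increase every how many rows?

Stitches to add: |81 − 61| = 20.
Shaping rows needed: 20 / 2 = 10.
140 rows / 10 = every 14 rows.

Increase every 14th row.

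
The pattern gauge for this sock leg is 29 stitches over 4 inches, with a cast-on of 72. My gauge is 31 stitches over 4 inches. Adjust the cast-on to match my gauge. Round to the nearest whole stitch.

Scale factor = 31 / 29 = 1.069.
72 × 31 / 29 = 76.97 sts.
→ 77 sts.

77 stitches.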